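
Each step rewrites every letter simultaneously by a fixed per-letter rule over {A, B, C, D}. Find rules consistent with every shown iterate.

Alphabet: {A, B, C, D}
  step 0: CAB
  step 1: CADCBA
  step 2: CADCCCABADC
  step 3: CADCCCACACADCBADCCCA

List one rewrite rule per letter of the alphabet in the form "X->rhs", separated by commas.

  step 2 ⇒ step 3: CADCCCABADC ⇒ CA·DC·C·CA·CA·CA·DC·BA·DC·C·CA
    A ↦ DC
    B ↦ BA
    C ↦ CA
    D ↦ C

A->DC, B->BA, C->CA, D->C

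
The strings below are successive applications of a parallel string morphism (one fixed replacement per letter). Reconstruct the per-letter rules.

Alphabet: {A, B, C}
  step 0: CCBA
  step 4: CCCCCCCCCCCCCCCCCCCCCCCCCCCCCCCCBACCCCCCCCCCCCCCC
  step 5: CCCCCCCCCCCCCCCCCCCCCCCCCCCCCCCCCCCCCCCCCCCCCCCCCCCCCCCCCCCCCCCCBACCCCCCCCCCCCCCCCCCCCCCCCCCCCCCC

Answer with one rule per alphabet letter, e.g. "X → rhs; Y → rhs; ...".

  step 4 ⇒ step 5: CCCCCCCCCCCCCCCCCCCCCCCCCCCCCCCCBACCCCCCCCCCCCCCC ⇒ CC·CC·CC·CC·CC·CC·CC·CC·CC·CC·CC·CC·CC·CC·CC·CC·CC·CC·CC·CC·CC·CC·CC·CC·CC·CC·CC·CC·CC·CC·CC·CC·BA·C·CC·CC·CC·CC·CC·CC·CC·CC·CC·CC·CC·CC·CC·CC·CC
    A ↦ C
    B ↦ BA
    C ↦ CC

A->C, B->BA, C->CC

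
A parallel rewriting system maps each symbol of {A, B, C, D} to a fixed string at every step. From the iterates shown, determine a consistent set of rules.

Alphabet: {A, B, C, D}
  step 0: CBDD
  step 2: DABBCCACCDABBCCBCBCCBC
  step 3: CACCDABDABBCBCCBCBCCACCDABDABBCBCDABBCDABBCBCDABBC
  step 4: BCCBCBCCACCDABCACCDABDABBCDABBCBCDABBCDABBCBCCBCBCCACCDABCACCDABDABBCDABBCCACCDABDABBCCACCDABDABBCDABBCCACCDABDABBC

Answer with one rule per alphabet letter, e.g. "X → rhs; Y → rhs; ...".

A->C, B->DAB, C->BC, D->CAC

  step 3 ⇒ step 4: CACCDABDABBCBCCBCBCCACCDABDABBCBCDABBCDABBCBCDABBC ⇒ BC·C·BC·BC·CAC·C·DAB·CAC·C·DAB·DAB·BC·DAB·BC·BC·DAB·BC·DAB·BC·BC·C·BC·BC·CAC·C·DAB·CAC·C·DAB·DAB·BC·DAB·BC·CAC·C·DAB·DAB·BC·CAC·C·DAB·DAB·BC·DAB·BC·CAC·C·DAB·DAB·BC
    A ↦ C
    B ↦ DAB
    C ↦ BC
    D ↦ CAC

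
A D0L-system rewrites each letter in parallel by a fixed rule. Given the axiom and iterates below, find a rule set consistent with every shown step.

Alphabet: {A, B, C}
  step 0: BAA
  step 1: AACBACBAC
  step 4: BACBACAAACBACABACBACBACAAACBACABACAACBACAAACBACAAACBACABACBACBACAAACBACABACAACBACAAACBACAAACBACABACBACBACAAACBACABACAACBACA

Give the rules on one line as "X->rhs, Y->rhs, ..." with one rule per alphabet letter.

A->BAC, B->AAC, C->A

  step 0 ⇒ step 1: BAA ⇒ AAC·BAC·BAC
    A ↦ BAC
    B ↦ AAC
    C ↦ A  (constrained at step 1)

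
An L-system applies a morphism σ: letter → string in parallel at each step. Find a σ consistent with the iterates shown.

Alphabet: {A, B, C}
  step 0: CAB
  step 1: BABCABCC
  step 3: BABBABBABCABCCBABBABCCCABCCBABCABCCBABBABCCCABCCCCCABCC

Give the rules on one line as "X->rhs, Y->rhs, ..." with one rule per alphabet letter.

A->CAB, B->CC, C->BAB

  step 0 ⇒ step 1: CAB ⇒ BAB·CAB·CC
    A ↦ CAB
    B ↦ CC
    C ↦ BAB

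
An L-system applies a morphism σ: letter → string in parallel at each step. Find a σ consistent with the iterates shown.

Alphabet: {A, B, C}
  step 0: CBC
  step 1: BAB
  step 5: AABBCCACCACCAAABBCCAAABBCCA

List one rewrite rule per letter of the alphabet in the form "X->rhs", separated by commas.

A->CCA, B->A, C->B

  step 0 ⇒ step 1: CBC ⇒ B·A·B
    B ↦ A
    C ↦ B
    A ↦ CCA  (constrained at step 1)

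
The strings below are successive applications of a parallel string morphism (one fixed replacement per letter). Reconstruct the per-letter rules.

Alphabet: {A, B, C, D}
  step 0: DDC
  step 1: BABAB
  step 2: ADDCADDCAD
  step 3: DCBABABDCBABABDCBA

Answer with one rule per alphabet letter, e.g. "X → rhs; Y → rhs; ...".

A->DC, B->AD, C->B, D->BA

  step 2 ⇒ step 3: ADDCADDCAD ⇒ DC·BA·BA·B·DC·BA·BA·B·DC·BA
    A ↦ DC
    C ↦ B
    D ↦ BA
  step 1 ⇒ step 2: BABAB ⇒ AD·DC·AD·DC·AD
    B ↦ AD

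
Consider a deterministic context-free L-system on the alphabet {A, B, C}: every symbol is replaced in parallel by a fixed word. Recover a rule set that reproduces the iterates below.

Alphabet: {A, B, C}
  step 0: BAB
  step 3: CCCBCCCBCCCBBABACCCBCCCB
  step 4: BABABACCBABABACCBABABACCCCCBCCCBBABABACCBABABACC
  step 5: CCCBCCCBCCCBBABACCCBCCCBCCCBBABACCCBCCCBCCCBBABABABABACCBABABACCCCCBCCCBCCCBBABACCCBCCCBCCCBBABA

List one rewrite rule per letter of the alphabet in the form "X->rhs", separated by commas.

A->CB, B->CC, C->BA

  step 4 ⇒ step 5: BABABACCBABABACCBABABACCCCCBCCCBBABABACCBABABACC ⇒ CC·CB·CC·CB·CC·CB·BA·BA·CC·CB·CC·CB·CC·CB·BA·BA·CC·CB·CC·CB·CC·CB·BA·BA·BA·BA·BA·CC·BA·BA·BA·CC·CC·CB·CC·CB·CC·CB·BA·BA·CC·CB·CC·CB·CC·CB·BA·BA
    A ↦ CB
    B ↦ CC
    C ↦ BA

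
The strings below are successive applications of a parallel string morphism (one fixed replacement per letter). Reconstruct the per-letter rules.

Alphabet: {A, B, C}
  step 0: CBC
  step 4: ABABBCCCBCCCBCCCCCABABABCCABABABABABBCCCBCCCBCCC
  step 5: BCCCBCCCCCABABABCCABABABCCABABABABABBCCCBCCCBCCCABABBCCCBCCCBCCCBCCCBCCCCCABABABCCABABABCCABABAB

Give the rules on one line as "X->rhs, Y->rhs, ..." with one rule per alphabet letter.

  step 4 ⇒ step 5: ABABBCCCBCCCBCCCCCABABABCCABABABABABBCCCBCCCBCCC ⇒ BC·CC·BC·CC·CC·AB·AB·AB·CC·AB·AB·AB·CC·AB·AB·AB·AB·AB·BC·CC·BC·CC·BC·CC·AB·AB·BC·CC·BC·CC·BC·CC·BC·CC·BC·CC·CC·AB·AB·AB·CC·AB·AB·AB·CC·AB·AB·AB
    A ↦ BC
    B ↦ CC
    C ↦ AB

A->BC, B->CC, C->AB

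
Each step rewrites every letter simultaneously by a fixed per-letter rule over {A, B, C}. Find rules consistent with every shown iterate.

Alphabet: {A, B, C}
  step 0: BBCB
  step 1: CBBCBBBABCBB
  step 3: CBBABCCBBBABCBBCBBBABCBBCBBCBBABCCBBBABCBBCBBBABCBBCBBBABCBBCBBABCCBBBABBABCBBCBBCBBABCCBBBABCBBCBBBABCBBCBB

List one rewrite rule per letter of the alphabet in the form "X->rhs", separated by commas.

A->ABC, B->CBB, C->BAB

  step 0 ⇒ step 1: BBCB ⇒ CBB·CBB·BAB·CBB
    B ↦ CBB
    C ↦ BAB
    A ↦ ABC  (constrained at step 1)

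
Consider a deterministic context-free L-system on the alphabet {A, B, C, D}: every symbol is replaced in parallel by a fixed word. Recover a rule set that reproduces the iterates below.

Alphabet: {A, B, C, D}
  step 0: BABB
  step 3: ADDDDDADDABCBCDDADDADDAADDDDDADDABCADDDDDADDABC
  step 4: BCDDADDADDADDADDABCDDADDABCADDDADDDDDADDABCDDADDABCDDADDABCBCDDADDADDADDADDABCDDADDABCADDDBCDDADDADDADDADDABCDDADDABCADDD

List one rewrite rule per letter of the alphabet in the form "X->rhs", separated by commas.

A->BC, B->AD, C->DD, D->DDA

  step 3 ⇒ step 4: ADDDDDADDABCBCDDADDADDAADDDDDADDABCADDDDDADDABC ⇒ BC·DDA·DDA·DDA·DDA·DDA·BC·DDA·DDA·BC·AD·DD·AD·DD·DDA·DDA·BC·DDA·DDA·BC·DDA·DDA·BC·BC·DDA·DDA·DDA·DDA·DDA·BC·DDA·DDA·BC·AD·DD·BC·DDA·DDA·DDA·DDA·DDA·BC·DDA·DDA·BC·AD·DD
    A ↦ BC
    B ↦ AD
    C ↦ DD
    D ↦ DDA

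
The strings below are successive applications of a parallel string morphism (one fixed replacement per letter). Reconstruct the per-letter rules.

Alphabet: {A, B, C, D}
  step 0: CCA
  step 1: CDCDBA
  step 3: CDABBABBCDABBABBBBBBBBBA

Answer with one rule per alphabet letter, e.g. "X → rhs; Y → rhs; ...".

A->BA, B->BB, C->CD, D->AB

  step 0 ⇒ step 1: CCA ⇒ CD·CD·BA
    A ↦ BA
    C ↦ CD
    B ↦ BB  (constrained at step 1)
    D ↦ AB  (constrained at step 1)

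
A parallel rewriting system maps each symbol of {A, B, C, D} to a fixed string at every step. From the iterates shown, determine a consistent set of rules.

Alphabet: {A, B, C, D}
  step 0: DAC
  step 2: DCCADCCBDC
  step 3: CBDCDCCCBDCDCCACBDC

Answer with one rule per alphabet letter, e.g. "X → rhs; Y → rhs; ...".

A->C, B->CA, C->DC, D->CB

  step 2 ⇒ step 3: DCCADCCBDC ⇒ CB·DC·DC·C·CB·DC·DC·CA·CB·DC
    A ↦ C
    B ↦ CA
    C ↦ DC
    D ↦ CB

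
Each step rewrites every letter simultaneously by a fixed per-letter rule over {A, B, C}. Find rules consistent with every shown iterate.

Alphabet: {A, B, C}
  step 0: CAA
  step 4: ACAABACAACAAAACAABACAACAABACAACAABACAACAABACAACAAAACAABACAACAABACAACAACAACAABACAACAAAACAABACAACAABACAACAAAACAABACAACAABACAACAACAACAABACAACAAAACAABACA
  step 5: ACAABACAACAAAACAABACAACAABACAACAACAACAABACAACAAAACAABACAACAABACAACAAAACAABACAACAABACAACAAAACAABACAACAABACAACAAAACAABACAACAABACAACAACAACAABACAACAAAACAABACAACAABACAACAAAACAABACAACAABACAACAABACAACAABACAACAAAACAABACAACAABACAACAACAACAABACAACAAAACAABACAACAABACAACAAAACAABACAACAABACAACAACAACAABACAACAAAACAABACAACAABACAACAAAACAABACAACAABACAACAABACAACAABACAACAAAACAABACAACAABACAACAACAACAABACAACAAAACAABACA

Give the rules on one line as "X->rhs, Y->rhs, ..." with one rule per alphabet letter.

A->ACA, B->AA, C->AB

  step 4 ⇒ step 5: ACAABACAACAAAACAABACAACAABACAACAABACAACAABACAACAAAACAABACAACAABACAACAACAACAABACAACAAAACAABACAACAABACAACAAAACAABACAACAABACAACAACAACAABACAACAAAACAABACA ⇒ ACA·AB·ACA·ACA·AA·ACA·AB·ACA·ACA·AB·ACA·ACA·ACA·ACA·AB·ACA·ACA·AA·ACA·AB·ACA·ACA·AB·ACA·ACA·AA·ACA·AB·ACA·ACA·AB·ACA·ACA·AA·ACA·AB·ACA·ACA·AB·ACA·ACA·AA·ACA·AB·ACA·ACA·AB·ACA·ACA·ACA·ACA·AB·ACA·ACA·AA·ACA·AB·ACA·ACA·AB·ACA·ACA·AA·ACA·AB·ACA·ACA·AB·ACA·ACA·AB·ACA·ACA·AB·ACA·ACA·AA·ACA·AB·ACA·ACA·AB·ACA·ACA·ACA·ACA·AB·ACA·ACA·AA·ACA·AB·ACA·ACA·AB·ACA·ACA·AA·ACA·AB·ACA·ACA·AB·ACA·ACA·ACA·ACA·AB·ACA·ACA·AA·ACA·AB·ACA·ACA·AB·ACA·ACA·AA·ACA·AB·ACA·ACA·AB·ACA·ACA·AB·ACA·ACA·AB·ACA·ACA·AA·ACA·AB·ACA·ACA·AB·ACA·ACA·ACA·ACA·AB·ACA·ACA·AA·ACA·AB·ACA
    A ↦ ACA
    B ↦ AA
    C ↦ AB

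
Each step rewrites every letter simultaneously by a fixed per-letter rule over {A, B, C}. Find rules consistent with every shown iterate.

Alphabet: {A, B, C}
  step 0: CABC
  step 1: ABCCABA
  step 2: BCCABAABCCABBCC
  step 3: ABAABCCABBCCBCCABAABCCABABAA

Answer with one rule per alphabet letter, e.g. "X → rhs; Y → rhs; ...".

A->BCC, B->AB, C->A

  step 2 ⇒ step 3: BCCABAABCCABBCC ⇒ AB·A·A·BCC·AB·BCC·BCC·AB·A·A·BCC·AB·AB·A·A
    A ↦ BCC
    B ↦ AB
    C ↦ A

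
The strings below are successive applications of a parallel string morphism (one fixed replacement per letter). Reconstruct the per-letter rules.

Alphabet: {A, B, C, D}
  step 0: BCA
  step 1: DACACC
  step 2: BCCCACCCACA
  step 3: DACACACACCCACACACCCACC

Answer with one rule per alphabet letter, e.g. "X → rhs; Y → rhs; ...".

  step 2 ⇒ step 3: BCCCACCCACA ⇒ DA·CA·CA·CA·CC·CA·CA·CA·CC·CA·CC
    A ↦ CC
    B ↦ DA
    C ↦ CA
  step 1 ⇒ step 2: DACACC ⇒ B·CC·CA·CC·CA·CA
    D ↦ B

A->CC, B->DA, C->CA, D->B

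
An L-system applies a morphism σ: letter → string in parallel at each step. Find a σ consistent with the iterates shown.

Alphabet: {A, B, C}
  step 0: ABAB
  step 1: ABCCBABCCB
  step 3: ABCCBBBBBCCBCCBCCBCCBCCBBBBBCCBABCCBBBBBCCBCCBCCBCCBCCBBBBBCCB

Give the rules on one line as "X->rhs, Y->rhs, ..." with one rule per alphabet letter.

  step 0 ⇒ step 1: ABAB ⇒ AB·CCB·AB·CCB
    A ↦ AB
    B ↦ CCB
    C ↦ BB  (constrained at step 1)

A->AB, B->CCB, C->BB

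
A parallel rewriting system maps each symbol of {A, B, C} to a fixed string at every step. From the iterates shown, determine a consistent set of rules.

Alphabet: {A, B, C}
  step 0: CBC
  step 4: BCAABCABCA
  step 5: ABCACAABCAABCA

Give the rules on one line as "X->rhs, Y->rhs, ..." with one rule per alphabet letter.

A->CA, B->A, C->B

  step 4 ⇒ step 5: BCAABCABCA ⇒ A·B·CA·CA·A·B·CA·A·B·CA
    A ↦ CA
    B ↦ A
    C ↦ B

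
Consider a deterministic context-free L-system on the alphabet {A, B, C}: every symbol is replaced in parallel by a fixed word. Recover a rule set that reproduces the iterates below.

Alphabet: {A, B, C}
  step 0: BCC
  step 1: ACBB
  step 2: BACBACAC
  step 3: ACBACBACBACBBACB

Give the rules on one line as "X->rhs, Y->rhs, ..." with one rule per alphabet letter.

A->BAC, B->AC, C->B

  step 2 ⇒ step 3: BACBACAC ⇒ AC·BAC·B·AC·BAC·B·BAC·B
    A ↦ BAC
    B ↦ AC
    C ↦ B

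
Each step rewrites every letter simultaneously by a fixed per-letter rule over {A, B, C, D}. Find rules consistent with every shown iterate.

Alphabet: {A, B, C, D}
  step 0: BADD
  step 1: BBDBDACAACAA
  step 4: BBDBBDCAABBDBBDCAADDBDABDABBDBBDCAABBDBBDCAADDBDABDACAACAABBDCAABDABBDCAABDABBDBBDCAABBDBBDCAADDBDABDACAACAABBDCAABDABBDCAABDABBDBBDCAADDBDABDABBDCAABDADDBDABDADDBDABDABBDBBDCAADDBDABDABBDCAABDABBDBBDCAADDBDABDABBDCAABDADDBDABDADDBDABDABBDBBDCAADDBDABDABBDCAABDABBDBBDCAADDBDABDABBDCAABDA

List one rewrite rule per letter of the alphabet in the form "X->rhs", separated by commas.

  step 0 ⇒ step 1: BADD ⇒ BBD·BDA·CAA·CAA
    A ↦ BDA
    B ↦ BBD
    D ↦ CAA
    C ↦ DD  (constrained at step 1)

A->BDA, B->BBD, C->DD, D->CAA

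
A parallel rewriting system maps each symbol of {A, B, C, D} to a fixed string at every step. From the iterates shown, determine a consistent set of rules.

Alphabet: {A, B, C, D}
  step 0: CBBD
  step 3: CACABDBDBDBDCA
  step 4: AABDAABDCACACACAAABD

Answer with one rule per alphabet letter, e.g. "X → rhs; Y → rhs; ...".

  step 3 ⇒ step 4: CACABDBDBDBDCA ⇒ AA·BD·AA·BD·C·A·C·A·C·A·C·A·AA·BD
    A ↦ BD
    B ↦ C
    C ↦ AA
    D ↦ A

A->BD, B->C, C->AA, D->A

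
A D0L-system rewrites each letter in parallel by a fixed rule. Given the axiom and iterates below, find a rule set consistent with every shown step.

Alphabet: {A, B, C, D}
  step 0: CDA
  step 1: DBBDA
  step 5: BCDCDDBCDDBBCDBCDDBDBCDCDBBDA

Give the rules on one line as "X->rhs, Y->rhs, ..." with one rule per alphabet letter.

A->BDA, B->CD, C->D, D->B

  step 0 ⇒ step 1: CDA ⇒ D·B·BDA
    A ↦ BDA
    C ↦ D
    D ↦ B
    B ↦ CD  (constrained at step 1)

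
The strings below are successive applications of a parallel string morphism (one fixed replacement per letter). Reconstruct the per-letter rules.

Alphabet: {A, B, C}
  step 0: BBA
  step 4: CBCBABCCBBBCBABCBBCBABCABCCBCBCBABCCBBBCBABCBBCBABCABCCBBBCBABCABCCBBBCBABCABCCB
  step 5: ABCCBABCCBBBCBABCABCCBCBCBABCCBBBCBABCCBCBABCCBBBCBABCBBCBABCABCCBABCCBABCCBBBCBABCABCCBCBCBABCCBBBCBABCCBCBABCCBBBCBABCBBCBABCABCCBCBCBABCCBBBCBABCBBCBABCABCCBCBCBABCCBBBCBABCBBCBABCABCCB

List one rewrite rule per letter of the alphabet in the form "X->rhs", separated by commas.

A->BB, B->CB, C->ABC

  step 4 ⇒ step 5: CBCBABCCBBBCBABCBBCBABCABCCBCBCBABCCBBBCBABCBBCBABCABCCBBBCBABCABCCBBBCBABCABCCB ⇒ ABC·CB·ABC·CB·BB·CB·ABC·ABC·CB·CB·CB·ABC·CB·BB·CB·ABC·CB·CB·ABC·CB·BB·CB·ABC·BB·CB·ABC·ABC·CB·ABC·CB·ABC·CB·BB·CB·ABC·ABC·CB·CB·CB·ABC·CB·BB·CB·ABC·CB·CB·ABC·CB·BB·CB·ABC·BB·CB·ABC·ABC·CB·CB·CB·ABC·CB·BB·CB·ABC·BB·CB·ABC·ABC·CB·CB·CB·ABC·CB·BB·CB·ABC·BB·CB·ABC·ABC·CB
    A ↦ BB
    B ↦ CB
    C ↦ ABC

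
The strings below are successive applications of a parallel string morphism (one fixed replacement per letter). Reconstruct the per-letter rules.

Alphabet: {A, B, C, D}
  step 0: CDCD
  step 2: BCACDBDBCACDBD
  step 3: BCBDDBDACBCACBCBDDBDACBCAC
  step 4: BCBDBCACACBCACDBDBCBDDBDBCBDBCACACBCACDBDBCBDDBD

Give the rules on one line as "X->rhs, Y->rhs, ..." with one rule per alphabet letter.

  step 3 ⇒ step 4: BCBDDBDACBCACBCBDDBDACBCAC ⇒ BC·BD·BC·AC·AC·BC·AC·D·BD·BC·BD·D·BD·BC·BD·BC·AC·AC·BC·AC·D·BD·BC·BD·D·BD
    A ↦ D
    B ↦ BC
    C ↦ BD
    D ↦ AC

A->D, B->BC, C->BD, D->AC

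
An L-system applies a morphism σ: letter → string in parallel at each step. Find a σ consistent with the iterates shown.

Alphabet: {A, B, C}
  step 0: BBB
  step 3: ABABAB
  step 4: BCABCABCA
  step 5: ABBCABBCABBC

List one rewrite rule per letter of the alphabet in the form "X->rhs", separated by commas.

  step 4 ⇒ step 5: BCABCABCA ⇒ A·B·BC·A·B·BC·A·B·BC
    A ↦ BC
    B ↦ A
    C ↦ B

A->BC, B->A, C->B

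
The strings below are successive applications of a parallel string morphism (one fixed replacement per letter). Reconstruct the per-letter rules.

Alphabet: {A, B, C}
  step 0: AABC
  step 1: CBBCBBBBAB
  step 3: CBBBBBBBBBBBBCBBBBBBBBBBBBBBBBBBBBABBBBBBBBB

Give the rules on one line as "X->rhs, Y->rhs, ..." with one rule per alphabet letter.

A->CBB, B->BB, C->AB

  step 0 ⇒ step 1: AABC ⇒ CBB·CBB·BB·AB
    A ↦ CBB
    B ↦ BB
    C ↦ AB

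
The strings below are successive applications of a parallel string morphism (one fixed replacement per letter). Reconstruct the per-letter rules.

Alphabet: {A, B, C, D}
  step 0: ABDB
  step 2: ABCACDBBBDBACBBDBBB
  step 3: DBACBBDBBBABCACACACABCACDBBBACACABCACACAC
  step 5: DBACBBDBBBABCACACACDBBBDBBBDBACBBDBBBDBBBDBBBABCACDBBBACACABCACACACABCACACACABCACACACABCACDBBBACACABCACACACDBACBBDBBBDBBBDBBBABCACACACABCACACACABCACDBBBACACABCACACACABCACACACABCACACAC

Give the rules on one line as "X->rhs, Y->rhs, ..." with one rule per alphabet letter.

A->DB, B->AC, C->BB, D->ABC

  step 2 ⇒ step 3: ABCACDBBBDBACBBDBBB ⇒ DB·AC·BB·DB·BB·ABC·AC·AC·AC·ABC·AC·DB·BB·AC·AC·ABC·AC·AC·AC
    A ↦ DB
    B ↦ AC
    C ↦ BB
    D ↦ ABC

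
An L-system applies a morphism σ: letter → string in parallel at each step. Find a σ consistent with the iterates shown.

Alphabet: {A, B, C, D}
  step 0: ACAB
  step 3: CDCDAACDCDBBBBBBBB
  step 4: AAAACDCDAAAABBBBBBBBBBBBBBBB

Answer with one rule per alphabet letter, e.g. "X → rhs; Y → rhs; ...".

  step 3 ⇒ step 4: CDCDAACDCDBBBBBBBB ⇒ A·A·A·A·CD·CD·A·A·A·A·BB·BB·BB·BB·BB·BB·BB·BB
    A ↦ CD
    B ↦ BB
    C ↦ A
    D ↦ A

A->CD, B->BB, C->A, D->A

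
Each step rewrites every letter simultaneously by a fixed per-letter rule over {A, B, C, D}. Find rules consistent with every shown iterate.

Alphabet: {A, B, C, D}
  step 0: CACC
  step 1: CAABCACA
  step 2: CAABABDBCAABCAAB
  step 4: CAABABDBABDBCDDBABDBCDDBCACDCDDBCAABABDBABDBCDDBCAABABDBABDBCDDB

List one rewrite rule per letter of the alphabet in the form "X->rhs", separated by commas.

  step 1 ⇒ step 2: CAABCACA ⇒ CA·AB·AB·DB·CA·AB·CA·AB
    A ↦ AB
    B ↦ DB
    C ↦ CA
    D ↦ CD  (constrained at step 2)

A->AB, B->DB, C->CA, D->CD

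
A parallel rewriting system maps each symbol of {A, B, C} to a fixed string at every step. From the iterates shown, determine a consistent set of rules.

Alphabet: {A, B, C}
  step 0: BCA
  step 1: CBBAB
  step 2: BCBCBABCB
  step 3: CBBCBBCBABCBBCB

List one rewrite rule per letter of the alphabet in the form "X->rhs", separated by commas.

A->AB, B->CB, C->B

  step 2 ⇒ step 3: BCBCBABCB ⇒ CB·B·CB·B·CB·AB·CB·B·CB
    A ↦ AB
    B ↦ CB
    C ↦ B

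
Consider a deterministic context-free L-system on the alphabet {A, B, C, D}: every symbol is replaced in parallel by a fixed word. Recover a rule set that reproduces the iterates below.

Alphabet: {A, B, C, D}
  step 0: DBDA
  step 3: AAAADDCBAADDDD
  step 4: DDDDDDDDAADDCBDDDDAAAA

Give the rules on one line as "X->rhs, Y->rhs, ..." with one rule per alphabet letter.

  step 3 ⇒ step 4: AAAADDCBAADDDD ⇒ DD·DD·DD·DD·A·A·DD·CB·DD·DD·A·A·A·A
    A ↦ DD
    B ↦ CB
    C ↦ DD
    D ↦ A

A->DD, B->CB, C->DD, D->A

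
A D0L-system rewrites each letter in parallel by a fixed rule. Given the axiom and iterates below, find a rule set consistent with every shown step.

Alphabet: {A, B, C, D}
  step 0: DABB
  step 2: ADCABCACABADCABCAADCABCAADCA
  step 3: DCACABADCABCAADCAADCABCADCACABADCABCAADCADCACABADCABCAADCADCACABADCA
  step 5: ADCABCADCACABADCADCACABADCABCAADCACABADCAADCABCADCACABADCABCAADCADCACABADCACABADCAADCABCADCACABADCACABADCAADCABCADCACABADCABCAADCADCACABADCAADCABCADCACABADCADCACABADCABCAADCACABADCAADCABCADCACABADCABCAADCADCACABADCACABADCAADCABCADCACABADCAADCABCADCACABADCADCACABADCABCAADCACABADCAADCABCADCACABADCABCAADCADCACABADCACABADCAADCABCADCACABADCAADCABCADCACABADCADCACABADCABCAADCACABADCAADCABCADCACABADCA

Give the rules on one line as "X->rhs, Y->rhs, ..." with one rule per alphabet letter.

  step 2 ⇒ step 3: ADCABCACABADCABCAADCABCAADCA ⇒ DCA·CAB·A·DCA·BCA·A·DCA·A·DCA·BCA·DCA·CAB·A·DCA·BCA·A·DCA·DCA·CAB·A·DCA·BCA·A·DCA·DCA·CAB·A·DCA
    A ↦ DCA
    B ↦ BCA
    C ↦ A
    D ↦ CAB

A->DCA, B->BCA, C->A, D->CAB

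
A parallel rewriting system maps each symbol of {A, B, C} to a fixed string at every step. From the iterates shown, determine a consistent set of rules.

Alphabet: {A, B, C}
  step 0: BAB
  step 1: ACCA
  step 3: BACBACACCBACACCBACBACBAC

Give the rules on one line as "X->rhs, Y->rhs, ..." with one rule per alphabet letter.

A->CC, B->A, C->BAC

  step 0 ⇒ step 1: BAB ⇒ A·CC·A
    A ↦ CC
    B ↦ A
    C ↦ BAC  (constrained at step 1)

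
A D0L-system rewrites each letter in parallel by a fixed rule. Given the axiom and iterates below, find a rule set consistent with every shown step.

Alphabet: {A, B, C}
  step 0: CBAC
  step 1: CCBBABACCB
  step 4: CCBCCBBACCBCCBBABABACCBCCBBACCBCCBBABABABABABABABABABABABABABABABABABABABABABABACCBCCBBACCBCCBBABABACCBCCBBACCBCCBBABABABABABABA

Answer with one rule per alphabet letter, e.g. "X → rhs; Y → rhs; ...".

  step 0 ⇒ step 1: CBAC ⇒ CCB·BA·BA·CCB
    A ↦ BA
    B ↦ BA
    C ↦ CCB

A->BA, B->BA, C->CCB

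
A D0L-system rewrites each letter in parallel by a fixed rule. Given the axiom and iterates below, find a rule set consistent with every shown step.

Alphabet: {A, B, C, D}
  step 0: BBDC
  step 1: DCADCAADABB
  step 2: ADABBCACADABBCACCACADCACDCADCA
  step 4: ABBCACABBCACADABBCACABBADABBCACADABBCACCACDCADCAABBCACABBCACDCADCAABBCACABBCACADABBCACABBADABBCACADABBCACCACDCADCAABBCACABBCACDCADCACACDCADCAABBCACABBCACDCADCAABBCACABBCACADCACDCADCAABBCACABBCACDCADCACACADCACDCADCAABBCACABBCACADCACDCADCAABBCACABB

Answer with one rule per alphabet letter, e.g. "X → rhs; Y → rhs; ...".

A->CAC, B->DCA, C->ABB, D->AD

  step 1 ⇒ step 2: DCADCAADABB ⇒ AD·ABB·CAC·AD·ABB·CAC·CAC·AD·CAC·DCA·DCA
    A ↦ CAC
    B ↦ DCA
    C ↦ ABB
    D ↦ AD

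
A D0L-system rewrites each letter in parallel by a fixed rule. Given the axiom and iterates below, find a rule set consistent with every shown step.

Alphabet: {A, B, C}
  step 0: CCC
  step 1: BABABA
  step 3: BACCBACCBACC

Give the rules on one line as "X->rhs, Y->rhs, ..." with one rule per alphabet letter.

A->BB, B->C, C->BA

  step 0 ⇒ step 1: CCC ⇒ BA·BA·BA
    C ↦ BA
    A ↦ BB  (constrained at step 1)
    B ↦ C  (constrained at step 1)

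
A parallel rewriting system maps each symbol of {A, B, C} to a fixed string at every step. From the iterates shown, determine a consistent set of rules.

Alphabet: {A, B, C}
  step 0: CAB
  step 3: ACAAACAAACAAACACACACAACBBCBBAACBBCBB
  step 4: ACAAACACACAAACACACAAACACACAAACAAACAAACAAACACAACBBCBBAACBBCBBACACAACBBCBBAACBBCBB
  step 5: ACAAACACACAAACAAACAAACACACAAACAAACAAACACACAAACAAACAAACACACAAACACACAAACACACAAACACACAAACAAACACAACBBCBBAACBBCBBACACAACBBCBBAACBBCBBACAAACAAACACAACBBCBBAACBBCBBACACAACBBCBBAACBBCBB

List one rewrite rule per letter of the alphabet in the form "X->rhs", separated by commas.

A->AC, B->CBB, C->AA

  step 4 ⇒ step 5: ACAAACACACAAACACACAAACACACAAACAAACAAACAAACACAACBBCBBAACBBCBBACACAACBBCBBAACBBCBB ⇒ AC·AA·AC·AC·AC·AA·AC·AA·AC·AA·AC·AC·AC·AA·AC·AA·AC·AA·AC·AC·AC·AA·AC·AA·AC·AA·AC·AC·AC·AA·AC·AC·AC·AA·AC·AC·AC·AA·AC·AC·AC·AA·AC·AA·AC·AC·AA·CBB·CBB·AA·CBB·CBB·AC·AC·AA·CBB·CBB·AA·CBB·CBB·AC·AA·AC·AA·AC·AC·AA·CBB·CBB·AA·CBB·CBB·AC·AC·AA·CBB·CBB·AA·CBB·CBB
    A ↦ AC
    B ↦ CBB
    C ↦ AA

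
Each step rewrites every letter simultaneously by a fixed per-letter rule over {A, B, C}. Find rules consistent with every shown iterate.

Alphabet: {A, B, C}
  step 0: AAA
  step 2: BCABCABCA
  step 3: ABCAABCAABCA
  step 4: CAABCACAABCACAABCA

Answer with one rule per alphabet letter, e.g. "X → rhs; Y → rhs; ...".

  step 3 ⇒ step 4: ABCAABCAABCA ⇒ CA·A·B·CA·CA·A·B·CA·CA·A·B·CA
    A ↦ CA
    B ↦ A
    C ↦ B

A->CA, B->A, C->B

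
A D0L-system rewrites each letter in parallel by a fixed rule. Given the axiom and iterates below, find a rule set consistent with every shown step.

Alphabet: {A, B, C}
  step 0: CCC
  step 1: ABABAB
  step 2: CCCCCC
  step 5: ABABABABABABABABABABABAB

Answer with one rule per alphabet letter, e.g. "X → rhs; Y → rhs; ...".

A->C, B->C, C->AB

  step 1 ⇒ step 2: ABABAB ⇒ C·C·C·C·C·C
    A ↦ C
    B ↦ C
  step 0 ⇒ step 1: CCC ⇒ AB·AB·AB
    C ↦ AB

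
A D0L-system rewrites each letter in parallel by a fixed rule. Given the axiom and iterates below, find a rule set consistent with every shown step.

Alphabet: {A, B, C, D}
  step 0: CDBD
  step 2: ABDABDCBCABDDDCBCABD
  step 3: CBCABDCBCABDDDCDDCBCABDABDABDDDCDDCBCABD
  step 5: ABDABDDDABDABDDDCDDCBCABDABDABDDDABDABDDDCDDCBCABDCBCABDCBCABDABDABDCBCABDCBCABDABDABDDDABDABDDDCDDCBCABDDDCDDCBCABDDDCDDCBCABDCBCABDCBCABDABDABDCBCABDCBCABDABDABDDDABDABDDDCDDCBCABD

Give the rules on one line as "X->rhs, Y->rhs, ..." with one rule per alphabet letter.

A->CB, B->C, C->DD, D->ABD

  step 2 ⇒ step 3: ABDABDCBCABDDDCBCABD ⇒ CB·C·ABD·CB·C·ABD·DD·C·DD·CB·C·ABD·ABD·ABD·DD·C·DD·CB·C·ABD
    A ↦ CB
    B ↦ C
    C ↦ DD
    D ↦ ABD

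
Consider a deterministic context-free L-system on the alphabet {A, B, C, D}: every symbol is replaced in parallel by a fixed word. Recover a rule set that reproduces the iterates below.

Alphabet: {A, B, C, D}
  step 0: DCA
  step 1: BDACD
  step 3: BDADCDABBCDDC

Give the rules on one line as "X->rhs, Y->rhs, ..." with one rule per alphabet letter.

  step 0 ⇒ step 1: DCA ⇒ B·DA·CD
    A ↦ CD
    C ↦ DA
    D ↦ B
    B ↦ DC  (constrained at step 1)

A->CD, B->DC, C->DA, D->B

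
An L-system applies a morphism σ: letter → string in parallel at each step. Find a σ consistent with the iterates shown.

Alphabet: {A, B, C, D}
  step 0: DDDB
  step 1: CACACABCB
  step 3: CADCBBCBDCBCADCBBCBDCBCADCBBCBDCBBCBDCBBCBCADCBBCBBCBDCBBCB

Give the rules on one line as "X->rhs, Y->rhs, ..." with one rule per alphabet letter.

  step 0 ⇒ step 1: DDDB ⇒ CA·CA·CA·BCB
    B ↦ BCB
    D ↦ CA
    A ↦ C  (constrained at step 1)
    C ↦ DCB  (constrained at step 1)

A->C, B->BCB, C->DCB, D->CA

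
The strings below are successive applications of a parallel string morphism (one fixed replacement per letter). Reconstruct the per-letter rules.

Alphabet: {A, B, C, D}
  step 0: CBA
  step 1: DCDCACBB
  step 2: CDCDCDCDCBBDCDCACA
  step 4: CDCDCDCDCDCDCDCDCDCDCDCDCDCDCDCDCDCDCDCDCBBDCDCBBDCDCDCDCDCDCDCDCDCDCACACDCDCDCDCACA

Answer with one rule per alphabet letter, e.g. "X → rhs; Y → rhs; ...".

  step 1 ⇒ step 2: DCDCACBB ⇒ C·DCD·C·DCD·CBB·DCD·CA·CA
    A ↦ CBB
    B ↦ CA
    C ↦ DCD
    D ↦ C

A->CBB, B->CA, C->DCD, D->C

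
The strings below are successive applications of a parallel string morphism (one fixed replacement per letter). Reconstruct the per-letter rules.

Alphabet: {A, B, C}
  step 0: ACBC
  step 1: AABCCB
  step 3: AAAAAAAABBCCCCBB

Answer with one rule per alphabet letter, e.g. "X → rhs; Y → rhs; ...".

A->AA, B->CC, C->B

  step 0 ⇒ step 1: ACBC ⇒ AA·B·CC·B
    A ↦ AA
    B ↦ CC
    C ↦ B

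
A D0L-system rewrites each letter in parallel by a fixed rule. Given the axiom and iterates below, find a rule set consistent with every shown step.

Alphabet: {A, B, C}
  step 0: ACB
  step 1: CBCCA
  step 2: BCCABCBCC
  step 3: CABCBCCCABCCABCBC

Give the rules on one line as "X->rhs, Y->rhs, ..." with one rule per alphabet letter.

A->C, B->CA, C->BC

  step 2 ⇒ step 3: BCCABCBCC ⇒ CA·BC·BC·C·CA·BC·CA·BC·BC
    A ↦ C
    B ↦ CA
    C ↦ BC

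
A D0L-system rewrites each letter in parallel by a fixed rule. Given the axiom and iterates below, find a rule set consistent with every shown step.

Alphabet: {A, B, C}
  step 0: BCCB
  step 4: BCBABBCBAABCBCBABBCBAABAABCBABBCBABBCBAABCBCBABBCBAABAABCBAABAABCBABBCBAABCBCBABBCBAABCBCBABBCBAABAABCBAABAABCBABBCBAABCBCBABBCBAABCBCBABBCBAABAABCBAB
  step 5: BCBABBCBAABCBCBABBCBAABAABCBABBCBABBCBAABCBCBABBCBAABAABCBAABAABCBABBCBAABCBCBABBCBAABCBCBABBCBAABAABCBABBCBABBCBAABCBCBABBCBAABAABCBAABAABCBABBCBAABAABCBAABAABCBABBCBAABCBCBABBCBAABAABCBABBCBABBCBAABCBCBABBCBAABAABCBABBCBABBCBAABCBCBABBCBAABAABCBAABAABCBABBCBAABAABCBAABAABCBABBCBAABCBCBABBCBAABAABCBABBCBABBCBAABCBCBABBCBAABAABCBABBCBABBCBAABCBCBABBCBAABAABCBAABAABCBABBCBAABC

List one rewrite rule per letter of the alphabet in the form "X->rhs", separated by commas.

  step 4 ⇒ step 5: BCBABBCBAABCBCBABBCBAABAABCBABBCBABBCBAABCBCBABBCBAABAABCBAABAABCBABBCBAABCBCBABBCBAABCBCBABBCBAABAABCBAABAABCBABBCBAABCBCBABBCBAABCBCBABBCBAABAABCBAB ⇒ BC·BAB·BC·BAA·BC·BC·BAB·BC·BAA·BAA·BC·BAB·BC·BAB·BC·BAA·BC·BC·BAB·BC·BAA·BAA·BC·BAA·BAA·BC·BAB·BC·BAA·BC·BC·BAB·BC·BAA·BC·BC·BAB·BC·BAA·BAA·BC·BAB·BC·BAB·BC·BAA·BC·BC·BAB·BC·BAA·BAA·BC·BAA·BAA·BC·BAB·BC·BAA·BAA·BC·BAA·BAA·BC·BAB·BC·BAA·BC·BC·BAB·BC·BAA·BAA·BC·BAB·BC·BAB·BC·BAA·BC·BC·BAB·BC·BAA·BAA·BC·BAB·BC·BAB·BC·BAA·BC·BC·BAB·BC·BAA·BAA·BC·BAA·BAA·BC·BAB·BC·BAA·BAA·BC·BAA·BAA·BC·BAB·BC·BAA·BC·BC·BAB·BC·BAA·BAA·BC·BAB·BC·BAB·BC·BAA·BC·BC·BAB·BC·BAA·BAA·BC·BAB·BC·BAB·BC·BAA·BC·BC·BAB·BC·BAA·BAA·BC·BAA·BAA·BC·BAB·BC·BAA·BC
    A ↦ BAA
    B ↦ BC
    C ↦ BAB

A->BAA, B->BC, C->BAB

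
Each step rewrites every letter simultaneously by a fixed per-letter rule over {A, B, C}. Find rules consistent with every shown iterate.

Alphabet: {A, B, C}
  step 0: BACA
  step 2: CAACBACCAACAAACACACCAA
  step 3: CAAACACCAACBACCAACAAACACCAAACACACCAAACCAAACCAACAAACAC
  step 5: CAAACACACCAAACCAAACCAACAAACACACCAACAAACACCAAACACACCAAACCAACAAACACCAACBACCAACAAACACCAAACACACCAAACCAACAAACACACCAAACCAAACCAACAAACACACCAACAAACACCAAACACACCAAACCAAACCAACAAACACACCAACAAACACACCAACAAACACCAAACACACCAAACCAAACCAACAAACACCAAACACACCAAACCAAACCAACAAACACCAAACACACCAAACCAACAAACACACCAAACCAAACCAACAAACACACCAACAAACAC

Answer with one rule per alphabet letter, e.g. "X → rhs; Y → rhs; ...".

  step 2 ⇒ step 3: CAACBACCAACAAACACACCAA ⇒ CAA·AC·AC·CAA·CB·AC·CAA·CAA·AC·AC·CAA·AC·AC·AC·CAA·AC·CAA·AC·CAA·CAA·AC·AC
    A ↦ AC
    B ↦ CB
    C ↦ CAA

A->AC, B->CB, C->CAA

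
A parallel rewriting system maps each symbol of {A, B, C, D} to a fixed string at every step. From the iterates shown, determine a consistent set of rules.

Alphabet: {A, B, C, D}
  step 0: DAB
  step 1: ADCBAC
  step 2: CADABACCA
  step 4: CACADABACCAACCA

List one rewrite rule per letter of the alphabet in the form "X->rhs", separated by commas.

A->C, B->BAC, C->A, D->AD

  step 1 ⇒ step 2: ADCBAC ⇒ C·AD·A·BAC·C·A
    A ↦ C
    B ↦ BAC
    C ↦ A
    D ↦ AD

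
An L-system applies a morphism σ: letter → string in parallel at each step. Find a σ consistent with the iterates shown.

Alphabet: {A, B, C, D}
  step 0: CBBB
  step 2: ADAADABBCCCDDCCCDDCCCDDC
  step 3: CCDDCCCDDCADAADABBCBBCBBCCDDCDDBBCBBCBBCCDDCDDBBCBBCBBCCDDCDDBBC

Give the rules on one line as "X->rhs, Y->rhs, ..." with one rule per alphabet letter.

  step 2 ⇒ step 3: ADAADABBCCCDDCCCDDCCCDDC ⇒ C·CDD·C·C·CDD·C·ADA·ADA·BBC·BBC·BBC·CDD·CDD·BBC·BBC·BBC·CDD·CDD·BBC·BBC·BBC·CDD·CDD·BBC
    A ↦ C
    B ↦ ADA
    C ↦ BBC
    D ↦ CDD

A->C, B->ADA, C->BBC, D->CDD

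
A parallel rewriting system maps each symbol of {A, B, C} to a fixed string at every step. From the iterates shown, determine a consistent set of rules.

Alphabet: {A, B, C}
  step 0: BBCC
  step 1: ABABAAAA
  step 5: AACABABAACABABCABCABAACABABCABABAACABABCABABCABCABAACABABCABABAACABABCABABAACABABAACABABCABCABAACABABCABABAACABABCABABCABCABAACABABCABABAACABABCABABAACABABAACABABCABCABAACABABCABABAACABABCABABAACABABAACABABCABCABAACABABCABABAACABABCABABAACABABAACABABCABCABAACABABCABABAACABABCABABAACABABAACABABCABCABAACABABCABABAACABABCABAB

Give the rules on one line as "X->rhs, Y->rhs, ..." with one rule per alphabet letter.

A->CAB, B->AB, C->AA

  step 0 ⇒ step 1: BBCC ⇒ AB·AB·AA·AA
    B ↦ AB
    C ↦ AA
    A ↦ CAB  (constrained at step 1)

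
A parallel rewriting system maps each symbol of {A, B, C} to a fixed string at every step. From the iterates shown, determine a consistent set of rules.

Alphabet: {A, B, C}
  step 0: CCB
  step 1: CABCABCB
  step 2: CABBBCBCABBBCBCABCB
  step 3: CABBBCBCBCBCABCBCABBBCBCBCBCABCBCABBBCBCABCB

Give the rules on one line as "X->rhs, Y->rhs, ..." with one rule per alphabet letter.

A->BB, B->CB, C->CAB

  step 2 ⇒ step 3: CABBBCBCABBBCBCABCB ⇒ CAB·BB·CB·CB·CB·CAB·CB·CAB·BB·CB·CB·CB·CAB·CB·CAB·BB·CB·CAB·CB
    A ↦ BB
    B ↦ CB
    C ↦ CAB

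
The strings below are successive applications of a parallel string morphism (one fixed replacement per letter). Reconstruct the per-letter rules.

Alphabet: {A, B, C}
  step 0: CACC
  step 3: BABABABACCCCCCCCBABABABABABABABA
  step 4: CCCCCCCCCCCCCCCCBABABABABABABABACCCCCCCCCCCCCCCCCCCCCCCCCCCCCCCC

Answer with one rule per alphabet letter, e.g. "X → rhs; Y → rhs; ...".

  step 3 ⇒ step 4: BABABABACCCCCCCCBABABABABABABABA ⇒ CC·CC·CC·CC·CC·CC·CC·CC·BA·BA·BA·BA·BA·BA·BA·BA·CC·CC·CC·CC·CC·CC·CC·CC·CC·CC·CC·CC·CC·CC·CC·CC
    A ↦ CC
    B ↦ CC
    C ↦ BA

A->CC, B->CC, C->BA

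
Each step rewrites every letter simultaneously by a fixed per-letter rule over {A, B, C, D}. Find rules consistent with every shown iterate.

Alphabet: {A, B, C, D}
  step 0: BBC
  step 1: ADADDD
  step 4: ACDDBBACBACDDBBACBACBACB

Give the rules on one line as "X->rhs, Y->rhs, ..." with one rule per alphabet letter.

  step 0 ⇒ step 1: BBC ⇒ AD·AD·DD
    B ↦ AD
    C ↦ DD
    A ↦ AC  (constrained at step 1)
    D ↦ B  (constrained at step 1)

A->AC, B->AD, C->DD, D->B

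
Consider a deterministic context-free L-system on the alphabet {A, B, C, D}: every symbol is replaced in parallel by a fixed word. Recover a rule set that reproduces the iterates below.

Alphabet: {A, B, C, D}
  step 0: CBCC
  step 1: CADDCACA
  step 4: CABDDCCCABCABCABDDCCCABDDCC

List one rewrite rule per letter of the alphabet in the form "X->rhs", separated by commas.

A->B, B->DD, C->CA, D->C

  step 0 ⇒ step 1: CBCC ⇒ CA·DD·CA·CA
    B ↦ DD
    C ↦ CA
    A ↦ B  (constrained at step 1)
    D ↦ C  (constrained at step 1)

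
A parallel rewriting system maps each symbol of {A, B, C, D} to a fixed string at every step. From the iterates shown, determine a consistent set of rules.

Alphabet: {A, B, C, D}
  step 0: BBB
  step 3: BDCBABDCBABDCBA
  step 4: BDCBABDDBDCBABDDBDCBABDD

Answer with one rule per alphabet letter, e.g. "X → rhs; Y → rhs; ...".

A->D, B->BD, C->BA, D->C

  step 3 ⇒ step 4: BDCBABDCBABDCBA ⇒ BD·C·BA·BD·D·BD·C·BA·BD·D·BD·C·BA·BD·D
    A ↦ D
    B ↦ BD
    C ↦ BA
    D ↦ C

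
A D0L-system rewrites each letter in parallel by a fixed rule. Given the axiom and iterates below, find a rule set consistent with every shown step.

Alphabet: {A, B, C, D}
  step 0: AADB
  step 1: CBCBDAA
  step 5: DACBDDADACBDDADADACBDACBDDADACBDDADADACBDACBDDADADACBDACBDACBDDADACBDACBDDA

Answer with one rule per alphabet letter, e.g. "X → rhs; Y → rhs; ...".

A->CB, B->A, C->DD, D->DA

  step 0 ⇒ step 1: AADB ⇒ CB·CB·DA·A
    A ↦ CB
    B ↦ A
    D ↦ DA
    C ↦ DD  (constrained at step 1)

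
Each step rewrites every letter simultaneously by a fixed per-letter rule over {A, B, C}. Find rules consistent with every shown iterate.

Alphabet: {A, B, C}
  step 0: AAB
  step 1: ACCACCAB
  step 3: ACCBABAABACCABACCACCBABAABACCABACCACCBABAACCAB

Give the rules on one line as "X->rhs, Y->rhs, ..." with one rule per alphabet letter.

A->ACC, B->AB, C->BA

  step 0 ⇒ step 1: AAB ⇒ ACC·ACC·AB
    A ↦ ACC
    B ↦ AB
    C ↦ BA  (constrained at step 1)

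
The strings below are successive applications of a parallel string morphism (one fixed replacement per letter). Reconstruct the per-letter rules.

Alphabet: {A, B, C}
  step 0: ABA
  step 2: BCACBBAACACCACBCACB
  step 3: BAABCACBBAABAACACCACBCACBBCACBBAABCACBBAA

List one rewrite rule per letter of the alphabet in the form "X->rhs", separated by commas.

A->CAC, B->BAA, C->B

  step 2 ⇒ step 3: BCACBBAACACCACBCACB ⇒ BAA·B·CAC·B·BAA·BAA·CAC·CAC·B·CAC·B·B·CAC·B·BAA·B·CAC·B·BAA
    A ↦ CAC
    B ↦ BAA
    C ↦ B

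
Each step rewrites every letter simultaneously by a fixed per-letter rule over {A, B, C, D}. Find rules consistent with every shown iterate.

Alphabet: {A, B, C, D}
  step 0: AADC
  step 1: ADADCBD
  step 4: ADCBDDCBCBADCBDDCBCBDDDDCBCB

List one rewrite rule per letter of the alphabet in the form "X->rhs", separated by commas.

A->AD, B->D, C->D, D->CB

  step 0 ⇒ step 1: AADC ⇒ AD·AD·CB·D
    A ↦ AD
    C ↦ D
    D ↦ CB
    B ↦ D  (constrained at step 1)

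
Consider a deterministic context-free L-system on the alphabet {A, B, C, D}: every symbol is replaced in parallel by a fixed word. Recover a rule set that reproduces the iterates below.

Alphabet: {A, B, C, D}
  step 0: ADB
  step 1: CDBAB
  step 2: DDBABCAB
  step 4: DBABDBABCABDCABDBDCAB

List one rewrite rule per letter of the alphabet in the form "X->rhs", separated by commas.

A->C, B->AB, C->D, D->DB

  step 1 ⇒ step 2: CDBAB ⇒ D·DB·AB·C·AB
    A ↦ C
    B ↦ AB
    C ↦ D
    D ↦ DB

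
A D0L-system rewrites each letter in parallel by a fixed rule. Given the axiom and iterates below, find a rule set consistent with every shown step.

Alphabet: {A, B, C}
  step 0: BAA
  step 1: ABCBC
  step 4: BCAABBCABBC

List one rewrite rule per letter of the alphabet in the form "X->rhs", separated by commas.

A->BC, B->A, C->B

  step 0 ⇒ step 1: BAA ⇒ A·BC·BC
    A ↦ BC
    B ↦ A
    C ↦ B  (constrained at step 1)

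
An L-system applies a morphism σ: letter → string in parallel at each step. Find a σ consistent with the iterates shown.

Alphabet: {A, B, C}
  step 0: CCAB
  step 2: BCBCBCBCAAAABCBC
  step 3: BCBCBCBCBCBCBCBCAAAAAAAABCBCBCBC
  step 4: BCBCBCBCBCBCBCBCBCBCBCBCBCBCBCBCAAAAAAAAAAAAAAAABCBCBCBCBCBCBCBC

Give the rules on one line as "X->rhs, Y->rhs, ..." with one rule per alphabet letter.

  step 3 ⇒ step 4: BCBCBCBCBCBCBCBCAAAAAAAABCBCBCBC ⇒ BC·BC·BC·BC·BC·BC·BC·BC·BC·BC·BC·BC·BC·BC·BC·BC·AA·AA·AA·AA·AA·AA·AA·AA·BC·BC·BC·BC·BC·BC·BC·BC
    A ↦ AA
    B ↦ BC
    C ↦ BC

A->AA, B->BC, C->BC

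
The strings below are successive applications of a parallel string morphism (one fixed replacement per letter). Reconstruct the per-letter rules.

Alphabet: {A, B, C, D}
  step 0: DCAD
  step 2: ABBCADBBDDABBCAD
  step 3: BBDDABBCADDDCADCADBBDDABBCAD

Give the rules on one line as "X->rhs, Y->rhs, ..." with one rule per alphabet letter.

A->BB, B->D, C->A, D->CAD

  step 2 ⇒ step 3: ABBCADBBDDABBCAD ⇒ BB·D·D·A·BB·CAD·D·D·CAD·CAD·BB·D·D·A·BB·CAD
    A ↦ BB
    B ↦ D
    C ↦ A
    D ↦ CAD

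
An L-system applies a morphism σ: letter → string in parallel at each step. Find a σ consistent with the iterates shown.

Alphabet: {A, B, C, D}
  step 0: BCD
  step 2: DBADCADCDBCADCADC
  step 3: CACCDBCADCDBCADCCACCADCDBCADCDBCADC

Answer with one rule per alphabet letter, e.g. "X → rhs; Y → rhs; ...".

  step 2 ⇒ step 3: DBADCADCDBCADCADC ⇒ C·ACC·DB·C·ADC·DB·C·ADC·C·ACC·ADC·DB·C·ADC·DB·C·ADC
    A ↦ DB
    B ↦ ACC
    C ↦ ADC
    D ↦ C

A->DB, B->ACC, C->ADC, D->C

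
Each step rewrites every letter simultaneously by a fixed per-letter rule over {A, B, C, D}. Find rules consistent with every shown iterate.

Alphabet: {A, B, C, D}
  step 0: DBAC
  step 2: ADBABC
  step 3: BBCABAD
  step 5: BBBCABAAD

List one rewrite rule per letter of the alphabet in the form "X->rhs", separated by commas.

A->B, B->A, C->D, D->BC

  step 2 ⇒ step 3: ADBABC ⇒ B·BC·A·B·A·D
    A ↦ B
    B ↦ A
    C ↦ D
    D ↦ BC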